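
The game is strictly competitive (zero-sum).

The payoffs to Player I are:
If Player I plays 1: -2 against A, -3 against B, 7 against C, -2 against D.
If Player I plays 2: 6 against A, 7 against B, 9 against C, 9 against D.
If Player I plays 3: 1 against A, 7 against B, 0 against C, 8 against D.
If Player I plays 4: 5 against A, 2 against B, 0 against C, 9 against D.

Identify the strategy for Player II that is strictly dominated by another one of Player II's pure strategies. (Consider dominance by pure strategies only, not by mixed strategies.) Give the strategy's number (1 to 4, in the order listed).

4

Player II prefers columns that give Player I less. Compare D with B: -3 < -2, 7 < 9, 7 < 8, 2 < 9.
So B strictly dominates D for Player II; D is strictly dominated.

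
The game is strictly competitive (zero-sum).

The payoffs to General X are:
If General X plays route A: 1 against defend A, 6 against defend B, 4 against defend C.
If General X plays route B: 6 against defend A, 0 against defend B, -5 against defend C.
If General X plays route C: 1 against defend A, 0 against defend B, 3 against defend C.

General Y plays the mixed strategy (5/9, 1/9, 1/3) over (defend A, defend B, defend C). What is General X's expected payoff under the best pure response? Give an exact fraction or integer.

route A: (1)·(5/9) + (6)·(1/9) + (4)·(1/3) = 23/9.
route B: (6)·(5/9) + (0)·(1/9) + (-5)·(1/3) = 5/3.
route C: (1)·(5/9) + (0)·(1/9) + (3)·(1/3) = 14/9.
The best pure response is route A with expected payoff 23/9.

23/9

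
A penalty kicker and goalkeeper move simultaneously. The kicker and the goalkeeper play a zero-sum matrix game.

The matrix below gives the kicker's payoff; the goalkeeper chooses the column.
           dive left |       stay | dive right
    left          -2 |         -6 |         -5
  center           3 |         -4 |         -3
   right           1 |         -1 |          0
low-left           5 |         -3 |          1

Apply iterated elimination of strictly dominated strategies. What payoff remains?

-1

Row center is strictly dominated by row low-left (5>3, -3>-4, 1>-3); eliminate center.
Column dive right is strictly dominated by stay for the goalkeeper (-6<-5, -1<0, -3<1); eliminate dive right.
Column dive left is strictly dominated by stay for the goalkeeper (-6<-2, -1<1, -3<5); eliminate dive left.
Row low-left is strictly dominated by row right (-1>-3); eliminate low-left.
Row left is strictly dominated by row right (-1>-6); eliminate left.
Only (right, stay) remains, with payoff -1.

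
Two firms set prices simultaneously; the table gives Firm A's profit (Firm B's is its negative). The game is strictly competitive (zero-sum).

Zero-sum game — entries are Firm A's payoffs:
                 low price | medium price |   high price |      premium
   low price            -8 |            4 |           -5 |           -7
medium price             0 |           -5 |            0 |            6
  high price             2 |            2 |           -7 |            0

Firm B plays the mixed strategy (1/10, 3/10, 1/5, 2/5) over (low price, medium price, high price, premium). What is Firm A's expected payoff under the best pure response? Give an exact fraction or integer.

low price: (-8)·(1/10) + (4)·(3/10) + (-5)·(1/5) + (-7)·(2/5) = -17/5.
medium price: (0)·(1/10) + (-5)·(3/10) + (0)·(1/5) + (6)·(2/5) = 9/10.
high price: (2)·(1/10) + (2)·(3/10) + (-7)·(1/5) + (0)·(2/5) = -3/5.
The best pure response is medium price with expected payoff 9/10.

9/10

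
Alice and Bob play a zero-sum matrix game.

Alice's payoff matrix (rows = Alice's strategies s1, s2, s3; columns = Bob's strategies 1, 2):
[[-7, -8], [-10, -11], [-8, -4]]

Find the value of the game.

-36/5

Row s2 is strictly dominated by row s1, so Alice never plays it.
The remaining 2×2 game on (s1, s3) × (1, 2) has no saddle point. Let Alice play s1 with probability p; indifference gives −7p − 8(1−p) = −8p − 4(1−p), so p = 4/5.
Similarly Bob's optimal q on 1 is 4/5, and the value is -7·(4/5) + (-8)·(1/5) = -36/5.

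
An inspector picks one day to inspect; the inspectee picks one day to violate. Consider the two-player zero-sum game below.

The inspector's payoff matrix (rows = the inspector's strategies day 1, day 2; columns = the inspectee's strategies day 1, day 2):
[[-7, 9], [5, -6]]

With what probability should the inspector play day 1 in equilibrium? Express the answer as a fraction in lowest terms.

Row minima are -7 and -6, so the inspector's maximin is -6; column maxima are 5 and 9, so the inspectee's minimax is 5. These differ, so the equilibrium is in mixed strategies.
Let the inspector play day 1 with probability p. The inspectee is indifferent when −7p + 5(1−p) = 9p − 6(1−p), giving p = 11/27.

11/27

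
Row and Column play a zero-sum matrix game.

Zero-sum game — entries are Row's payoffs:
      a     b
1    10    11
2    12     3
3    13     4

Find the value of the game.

103/10

Row 2 is strictly dominated by row 3, so Row never plays it.
The remaining 2×2 game on (1, 3) × (a, b) has no saddle point. Let Row play 1 with probability p; indifference gives 10p + 13(1−p) = 11p + 4(1−p), so p = 9/10.
Similarly Column's optimal q on a is 7/10, and the value is 10·(7/10) + (11)·(3/10) = 103/10.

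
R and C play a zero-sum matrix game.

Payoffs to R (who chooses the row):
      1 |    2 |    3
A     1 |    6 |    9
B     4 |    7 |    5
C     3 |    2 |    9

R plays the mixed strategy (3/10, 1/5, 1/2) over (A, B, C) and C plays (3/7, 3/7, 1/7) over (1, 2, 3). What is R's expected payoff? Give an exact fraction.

Against (3/7, 3/7, 1/7), each row's expected payoff is A: 30/7; B: 38/7; C: 24/7.
Taking the (3/10, 1/5, 1/2)-weighted average: (3/10)·(30/7) + (1/5)·(38/7) + (1/2)·(24/7) = 143/35.

143/35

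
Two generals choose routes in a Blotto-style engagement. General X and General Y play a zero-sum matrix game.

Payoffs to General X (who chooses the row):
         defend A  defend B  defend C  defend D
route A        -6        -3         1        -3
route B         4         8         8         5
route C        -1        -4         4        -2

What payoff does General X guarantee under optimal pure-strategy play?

Row minima: -6, 4, -4 → General X's maximin is 4.
Column maxima: 4, 8, 8, 5 → General Y's minimax is 4.
They coincide at (route B, defend A), so the value is 4.

4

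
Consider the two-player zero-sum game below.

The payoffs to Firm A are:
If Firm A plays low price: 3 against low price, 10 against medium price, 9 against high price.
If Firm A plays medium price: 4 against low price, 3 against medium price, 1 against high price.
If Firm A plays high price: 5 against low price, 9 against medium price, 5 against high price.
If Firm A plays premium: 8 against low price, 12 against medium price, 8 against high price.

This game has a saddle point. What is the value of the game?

8

Row minima: 3, 1, 5, 8 → Firm A's maximin is 8.
Column maxima: 8, 12, 9 → Firm B's minimax is 8.
They coincide at (premium, low price), so the value is 8.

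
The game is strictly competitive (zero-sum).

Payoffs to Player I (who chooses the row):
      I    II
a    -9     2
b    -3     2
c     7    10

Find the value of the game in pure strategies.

Row minima: -9, -3, 7 → Player I's maximin is 7.
Column maxima: 7, 10 → Player II's minimax is 7.
They coincide at (c, I), so the value is 7.

7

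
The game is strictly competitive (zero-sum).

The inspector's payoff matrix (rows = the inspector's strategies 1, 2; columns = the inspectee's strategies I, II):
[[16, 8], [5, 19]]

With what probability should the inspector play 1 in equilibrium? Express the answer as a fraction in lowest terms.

Row minima are 8 and 5, so the inspector's maximin is 8; column maxima are 16 and 19, so the inspectee's minimax is 16. These differ, so the equilibrium is in mixed strategies.
Let the inspector play 1 with probability p. The inspectee is indifferent when 16p + 5(1−p) = 8p + 19(1−p), giving p = 7/11.

7/11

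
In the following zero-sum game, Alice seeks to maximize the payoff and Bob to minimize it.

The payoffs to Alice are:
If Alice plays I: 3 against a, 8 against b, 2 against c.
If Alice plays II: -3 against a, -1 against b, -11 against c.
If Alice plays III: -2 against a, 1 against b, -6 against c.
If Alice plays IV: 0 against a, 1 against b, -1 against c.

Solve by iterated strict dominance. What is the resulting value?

2

Row IV is strictly dominated by row I (3>0, 8>1, 2>-1); eliminate IV.
Column b is strictly dominated by a for Bob (3<8, -3<-1, -2<1); eliminate b.
Row III is strictly dominated by row I (3>-2, 2>-6); eliminate III.
Column a is strictly dominated by c for Bob (2<3, -11<-3); eliminate a.
Row II is strictly dominated by row I (2>-11); eliminate II.
Only (I, c) remains, with payoff 2.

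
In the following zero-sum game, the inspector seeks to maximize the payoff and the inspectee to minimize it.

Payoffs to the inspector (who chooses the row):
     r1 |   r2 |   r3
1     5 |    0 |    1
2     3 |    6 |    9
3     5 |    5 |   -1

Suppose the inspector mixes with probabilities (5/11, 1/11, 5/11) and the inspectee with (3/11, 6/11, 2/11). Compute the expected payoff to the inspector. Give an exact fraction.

Against (3/11, 6/11, 2/11), each row's expected payoff is 1: 17/11; 2: 63/11; 3: 43/11.
Taking the (5/11, 1/11, 5/11)-weighted average: (5/11)·(17/11) + (1/11)·(63/11) + (5/11)·(43/11) = 3.

3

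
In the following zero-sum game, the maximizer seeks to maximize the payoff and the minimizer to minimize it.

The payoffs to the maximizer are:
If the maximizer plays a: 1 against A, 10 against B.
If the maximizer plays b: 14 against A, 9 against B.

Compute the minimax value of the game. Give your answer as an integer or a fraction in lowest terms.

131/14

Row minima are 1 and 9, so the maximizer's maximin is 9; column maxima are 14 and 10, so the minimizer's minimax is 10. These differ, so the equilibrium is in mixed strategies.
Let the maximizer play a with probability p. The minimizer is indifferent when p + 14(1−p) = 10p + 9(1−p), giving p = 5/14.
Let the minimizer play A with probability q. The maximizer is indifferent when q + 10(1−q) = 14q + 9(1−q), giving q = 1/14.
The value is 1·(1/14) + (10)·(13/14) = 131/14.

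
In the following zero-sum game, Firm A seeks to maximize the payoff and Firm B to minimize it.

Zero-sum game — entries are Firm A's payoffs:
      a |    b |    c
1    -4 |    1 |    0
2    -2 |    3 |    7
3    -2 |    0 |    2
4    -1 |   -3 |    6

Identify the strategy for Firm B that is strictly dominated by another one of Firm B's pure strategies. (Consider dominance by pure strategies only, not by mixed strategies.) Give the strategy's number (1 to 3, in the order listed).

Firm B prefers columns that give Firm A less. Compare c with a: -4 < 0, -2 < 7, -2 < 2, -1 < 6.
So a strictly dominates c for Firm B; c is strictly dominated.

3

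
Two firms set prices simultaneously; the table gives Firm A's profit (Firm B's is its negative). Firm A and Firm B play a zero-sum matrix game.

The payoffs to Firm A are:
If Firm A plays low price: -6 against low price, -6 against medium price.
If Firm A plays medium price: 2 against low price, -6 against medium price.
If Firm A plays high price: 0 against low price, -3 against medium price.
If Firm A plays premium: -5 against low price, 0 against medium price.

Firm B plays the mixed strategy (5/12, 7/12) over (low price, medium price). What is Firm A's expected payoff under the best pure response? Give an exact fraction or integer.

low price: (-6)·(5/12) + (-6)·(7/12) = -6.
medium price: (2)·(5/12) + (-6)·(7/12) = -8/3.
high price: (0)·(5/12) + (-3)·(7/12) = -7/4.
premium: (-5)·(5/12) + (0)·(7/12) = -25/12.
The best pure response is high price with expected payoff -7/4.

-7/4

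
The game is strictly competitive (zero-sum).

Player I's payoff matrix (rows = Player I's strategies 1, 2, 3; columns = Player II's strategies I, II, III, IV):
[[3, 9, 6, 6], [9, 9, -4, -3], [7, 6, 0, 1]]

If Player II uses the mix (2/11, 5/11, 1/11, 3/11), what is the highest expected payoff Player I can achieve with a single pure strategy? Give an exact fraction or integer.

75/11

1: (3)·(2/11) + (9)·(5/11) + (6)·(1/11) + (6)·(3/11) = 75/11.
2: (9)·(2/11) + (9)·(5/11) + (-4)·(1/11) + (-3)·(3/11) = 50/11.
3: (7)·(2/11) + (6)·(5/11) + (0)·(1/11) + (1)·(3/11) = 47/11.
The best pure response is 1 with expected payoff 75/11.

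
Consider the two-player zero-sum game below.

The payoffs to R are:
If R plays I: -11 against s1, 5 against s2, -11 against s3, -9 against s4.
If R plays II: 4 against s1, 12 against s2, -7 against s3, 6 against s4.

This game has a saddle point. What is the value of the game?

-7

Row minima: -11, -7 → R's maximin is -7.
Column maxima: 4, 12, -7, 6 → C's minimax is -7.
They coincide at (II, s3), so the value is -7.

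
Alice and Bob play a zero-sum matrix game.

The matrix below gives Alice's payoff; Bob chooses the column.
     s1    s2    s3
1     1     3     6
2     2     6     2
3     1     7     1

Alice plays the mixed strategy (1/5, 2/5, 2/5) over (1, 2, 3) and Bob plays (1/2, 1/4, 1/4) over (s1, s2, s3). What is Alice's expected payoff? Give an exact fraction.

Against (1/2, 1/4, 1/4), each row's expected payoff is 1: 11/4; 2: 3; 3: 5/2.
Taking the (1/5, 2/5, 2/5)-weighted average: (1/5)·(11/4) + (2/5)·(3) + (2/5)·(5/2) = 11/4.

11/4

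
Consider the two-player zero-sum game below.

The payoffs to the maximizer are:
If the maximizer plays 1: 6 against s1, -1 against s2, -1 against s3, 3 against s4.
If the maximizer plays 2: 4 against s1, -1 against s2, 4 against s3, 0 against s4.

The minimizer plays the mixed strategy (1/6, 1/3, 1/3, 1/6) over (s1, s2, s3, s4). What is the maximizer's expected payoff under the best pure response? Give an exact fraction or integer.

5/3

1: (6)·(1/6) + (-1)·(1/3) + (-1)·(1/3) + (3)·(1/6) = 5/6.
2: (4)·(1/6) + (-1)·(1/3) + (4)·(1/3) + (0)·(1/6) = 5/3.
The best pure response is 2 with expected payoff 5/3.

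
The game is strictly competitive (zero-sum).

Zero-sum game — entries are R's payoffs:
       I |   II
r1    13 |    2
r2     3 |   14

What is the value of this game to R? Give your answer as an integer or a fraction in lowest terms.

Row minima are 2 and 3, so R's maximin is 3; column maxima are 13 and 14, so C's minimax is 13. These differ, so the equilibrium is in mixed strategies.
Let R play r1 with probability p. C is indifferent when 13p + 3(1−p) = 2p + 14(1−p), giving p = 1/2.
Let C play I with probability q. R is indifferent when 13q + 2(1−q) = 3q + 14(1−q), giving q = 6/11.
The value is 13·(6/11) + (2)·(5/11) = 8.

8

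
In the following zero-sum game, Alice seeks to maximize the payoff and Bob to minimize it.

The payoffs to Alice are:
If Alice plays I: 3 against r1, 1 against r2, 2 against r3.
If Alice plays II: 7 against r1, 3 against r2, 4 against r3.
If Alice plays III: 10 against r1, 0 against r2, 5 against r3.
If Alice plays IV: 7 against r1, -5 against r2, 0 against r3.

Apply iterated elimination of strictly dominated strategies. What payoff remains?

3

Column r3 is strictly dominated by r2 for Bob (1<2, 3<4, 0<5, -5<0); eliminate r3.
Column r1 is strictly dominated by r2 for Bob (1<3, 3<7, 0<10, -5<7); eliminate r1.
Row IV is strictly dominated by row I (1>-5); eliminate IV.
Row III is strictly dominated by row I (1>0); eliminate III.
Row I is strictly dominated by row II (3>1); eliminate I.
Only (II, r2) remains, with payoff 3.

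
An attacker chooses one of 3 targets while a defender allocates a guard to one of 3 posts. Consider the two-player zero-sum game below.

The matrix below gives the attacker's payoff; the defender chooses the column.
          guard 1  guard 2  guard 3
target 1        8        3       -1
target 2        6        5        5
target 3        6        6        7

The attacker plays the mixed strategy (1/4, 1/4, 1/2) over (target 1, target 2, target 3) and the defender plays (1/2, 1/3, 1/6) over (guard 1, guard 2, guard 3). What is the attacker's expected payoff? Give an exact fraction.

17/3

Against (1/2, 1/3, 1/6), each row's expected payoff is target 1: 29/6; target 2: 11/2; target 3: 37/6.
Taking the (1/4, 1/4, 1/2)-weighted average: (1/4)·(29/6) + (1/4)·(11/2) + (1/2)·(37/6) = 17/3.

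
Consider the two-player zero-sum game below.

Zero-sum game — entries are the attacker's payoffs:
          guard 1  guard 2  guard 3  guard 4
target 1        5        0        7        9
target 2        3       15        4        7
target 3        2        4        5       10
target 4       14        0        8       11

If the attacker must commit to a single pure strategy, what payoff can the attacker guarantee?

3

The worst-case payoff for each row is target 1: 0, target 2: 3, target 3: 2, target 4: 0.
The best of these is 3.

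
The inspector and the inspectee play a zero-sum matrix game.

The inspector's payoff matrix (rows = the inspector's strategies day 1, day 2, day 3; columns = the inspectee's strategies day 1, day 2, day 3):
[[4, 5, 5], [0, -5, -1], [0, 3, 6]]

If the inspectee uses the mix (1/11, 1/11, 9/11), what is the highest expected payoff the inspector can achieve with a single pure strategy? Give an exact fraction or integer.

57/11

day 1: (4)·(1/11) + (5)·(1/11) + (5)·(9/11) = 54/11.
day 2: (0)·(1/11) + (-5)·(1/11) + (-1)·(9/11) = -14/11.
day 3: (0)·(1/11) + (3)·(1/11) + (6)·(9/11) = 57/11.
The best pure response is day 3 with expected payoff 57/11.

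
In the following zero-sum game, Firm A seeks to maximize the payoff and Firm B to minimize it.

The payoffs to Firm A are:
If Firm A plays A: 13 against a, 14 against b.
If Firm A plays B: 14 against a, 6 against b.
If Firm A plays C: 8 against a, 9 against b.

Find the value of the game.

Row C is strictly dominated by row A, so Firm A never plays it.
The remaining 2×2 game on (A, B) × (a, b) has no saddle point. Let Firm A play A with probability p; indifference gives 13p + 14(1−p) = 14p + 6(1−p), so p = 8/9.
Similarly Firm B's optimal q on a is 8/9, and the value is 13·(8/9) + (14)·(1/9) = 118/9.

118/9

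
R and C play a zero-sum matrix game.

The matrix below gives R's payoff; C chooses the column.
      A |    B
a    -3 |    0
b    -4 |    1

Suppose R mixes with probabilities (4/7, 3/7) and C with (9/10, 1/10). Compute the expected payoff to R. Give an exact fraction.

Against (9/10, 1/10), each row's expected payoff is a: -27/10; b: -7/2.
Taking the (4/7, 3/7)-weighted average: (4/7)·(-27/10) + (3/7)·(-7/2) = -213/70.

-213/70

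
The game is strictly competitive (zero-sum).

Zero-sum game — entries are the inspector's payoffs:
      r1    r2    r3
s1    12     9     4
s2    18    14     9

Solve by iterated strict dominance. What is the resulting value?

Row s1 is strictly dominated by row s2 (18>12, 14>9, 9>4); eliminate s1.
Column r2 is strictly dominated by r3 for the inspectee (9<14); eliminate r2.
Column r1 is strictly dominated by r3 for the inspectee (9<18); eliminate r1.
Only (s2, r3) remains, with payoff 9.

9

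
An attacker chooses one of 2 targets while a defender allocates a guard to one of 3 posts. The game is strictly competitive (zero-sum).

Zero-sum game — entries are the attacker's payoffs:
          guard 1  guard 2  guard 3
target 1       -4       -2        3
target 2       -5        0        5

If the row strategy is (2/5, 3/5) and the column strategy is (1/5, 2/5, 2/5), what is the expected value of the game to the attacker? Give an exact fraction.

Against (1/5, 2/5, 2/5), each row's expected payoff is target 1: -2/5; target 2: 1.
Taking the (2/5, 3/5)-weighted average: (2/5)·(-2/5) + (3/5)·(1) = 11/25.

11/25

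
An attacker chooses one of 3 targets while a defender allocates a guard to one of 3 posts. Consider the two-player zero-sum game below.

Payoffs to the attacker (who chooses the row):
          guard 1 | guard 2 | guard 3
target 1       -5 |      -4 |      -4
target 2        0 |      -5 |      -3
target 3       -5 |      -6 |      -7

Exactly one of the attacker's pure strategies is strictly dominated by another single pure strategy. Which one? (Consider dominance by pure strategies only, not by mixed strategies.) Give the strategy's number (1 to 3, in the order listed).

3

Compare target 3 with target 2: 0 > -5, -5 > -6, -3 > -7.
So target 2 strictly dominates target 3 for the attacker; target 3 is strictly dominated.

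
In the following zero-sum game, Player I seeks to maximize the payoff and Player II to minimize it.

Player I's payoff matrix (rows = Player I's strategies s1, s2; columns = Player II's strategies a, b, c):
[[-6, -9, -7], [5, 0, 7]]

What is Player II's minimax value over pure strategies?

The worst case (largest entry) in each column is a: 5, b: 0, c: 7.
The best (smallest) of these is 0.

0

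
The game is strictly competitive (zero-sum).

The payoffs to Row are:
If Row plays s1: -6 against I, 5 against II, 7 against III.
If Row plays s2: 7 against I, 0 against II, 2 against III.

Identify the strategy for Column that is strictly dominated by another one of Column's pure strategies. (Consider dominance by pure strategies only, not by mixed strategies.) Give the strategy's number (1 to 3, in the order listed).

Column prefers columns that give Row less. Compare III with II: 5 < 7, 0 < 2.
So II strictly dominates III for Column; III is strictly dominated.

3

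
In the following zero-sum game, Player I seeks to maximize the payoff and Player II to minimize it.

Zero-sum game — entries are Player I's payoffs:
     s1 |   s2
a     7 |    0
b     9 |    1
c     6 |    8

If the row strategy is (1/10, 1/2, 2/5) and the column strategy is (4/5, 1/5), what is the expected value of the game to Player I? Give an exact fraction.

Against (4/5, 1/5), each row's expected payoff is a: 28/5; b: 37/5; c: 32/5.
Taking the (1/10, 1/2, 2/5)-weighted average: (1/10)·(28/5) + (1/2)·(37/5) + (2/5)·(32/5) = 341/50.

341/50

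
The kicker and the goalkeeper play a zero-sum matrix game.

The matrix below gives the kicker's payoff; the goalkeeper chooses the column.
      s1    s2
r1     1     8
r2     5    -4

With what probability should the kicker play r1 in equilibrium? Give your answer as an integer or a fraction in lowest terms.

9/16

Row minima are 1 and -4, so the kicker's maximin is 1; column maxima are 5 and 8, so the goalkeeper's minimax is 5. These differ, so the equilibrium is in mixed strategies.
Let the kicker play r1 with probability p. The goalkeeper is indifferent when p + 5(1−p) = 8p − 4(1−p), giving p = 9/16.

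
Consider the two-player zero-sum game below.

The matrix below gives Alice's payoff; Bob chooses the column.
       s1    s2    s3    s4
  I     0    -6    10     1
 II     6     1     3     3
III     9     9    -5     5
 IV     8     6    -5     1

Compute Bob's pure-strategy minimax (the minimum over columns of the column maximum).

5

The worst case (largest entry) in each column is s1: 9, s2: 9, s3: 10, s4: 5.
The best (smallest) of these is 5.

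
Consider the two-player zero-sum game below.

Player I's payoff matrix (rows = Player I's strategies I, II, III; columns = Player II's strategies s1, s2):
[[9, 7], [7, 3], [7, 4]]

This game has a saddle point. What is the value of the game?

7

Row minima: 7, 3, 4 → Player I's maximin is 7.
Column maxima: 9, 7 → Player II's minimax is 7.
They coincide at (I, s2), so the value is 7.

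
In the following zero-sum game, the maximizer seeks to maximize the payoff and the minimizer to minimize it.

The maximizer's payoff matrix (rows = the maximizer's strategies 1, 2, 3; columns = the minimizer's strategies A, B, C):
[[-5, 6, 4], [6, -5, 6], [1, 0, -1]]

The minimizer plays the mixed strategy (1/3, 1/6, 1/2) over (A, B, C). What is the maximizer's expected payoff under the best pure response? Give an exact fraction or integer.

1: (-5)·(1/3) + (6)·(1/6) + (4)·(1/2) = 4/3.
2: (6)·(1/3) + (-5)·(1/6) + (6)·(1/2) = 25/6.
3: (1)·(1/3) + (0)·(1/6) + (-1)·(1/2) = -1/6.
The best pure response is 2 with expected payoff 25/6.

25/6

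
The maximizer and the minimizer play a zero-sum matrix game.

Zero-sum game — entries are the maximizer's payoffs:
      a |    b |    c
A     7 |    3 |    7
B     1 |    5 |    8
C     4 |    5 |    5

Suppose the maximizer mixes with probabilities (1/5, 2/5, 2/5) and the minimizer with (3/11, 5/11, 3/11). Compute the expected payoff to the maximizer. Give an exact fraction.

Against (3/11, 5/11, 3/11), each row's expected payoff is A: 57/11; B: 52/11; C: 52/11.
Taking the (1/5, 2/5, 2/5)-weighted average: (1/5)·(57/11) + (2/5)·(52/11) + (2/5)·(52/11) = 53/11.

53/11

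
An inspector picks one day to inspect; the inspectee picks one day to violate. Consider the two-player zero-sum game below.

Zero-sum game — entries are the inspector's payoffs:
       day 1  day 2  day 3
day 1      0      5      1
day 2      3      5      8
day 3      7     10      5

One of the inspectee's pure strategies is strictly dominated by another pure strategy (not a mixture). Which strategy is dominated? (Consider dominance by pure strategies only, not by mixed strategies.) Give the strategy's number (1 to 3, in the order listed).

2

The inspectee prefers columns that give the inspector less. Compare day 2 with day 1: 0 < 5, 3 < 5, 7 < 10.
So day 1 strictly dominates day 2 for the inspectee; day 2 is strictly dominated.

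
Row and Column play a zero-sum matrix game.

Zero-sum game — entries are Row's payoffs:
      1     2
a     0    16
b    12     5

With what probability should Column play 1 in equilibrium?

11/23

Row minima are 0 and 5, so Row's maximin is 5; column maxima are 12 and 16, so Column's minimax is 12. These differ, so the equilibrium is in mixed strategies.
Let Column play 1 with probability q. Row is indifferent when 16(1−q) = 12q + 5(1−q), giving q = 11/23.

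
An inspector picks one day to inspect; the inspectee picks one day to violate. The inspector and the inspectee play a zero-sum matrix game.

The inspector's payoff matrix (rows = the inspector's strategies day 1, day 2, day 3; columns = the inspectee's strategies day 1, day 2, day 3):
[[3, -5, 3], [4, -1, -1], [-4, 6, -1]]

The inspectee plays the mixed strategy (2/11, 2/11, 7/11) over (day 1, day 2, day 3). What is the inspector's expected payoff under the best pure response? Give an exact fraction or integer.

17/11

day 1: (3)·(2/11) + (-5)·(2/11) + (3)·(7/11) = 17/11.
day 2: (4)·(2/11) + (-1)·(2/11) + (-1)·(7/11) = -1/11.
day 3: (-4)·(2/11) + (6)·(2/11) + (-1)·(7/11) = -3/11.
The best pure response is day 1 with expected payoff 17/11.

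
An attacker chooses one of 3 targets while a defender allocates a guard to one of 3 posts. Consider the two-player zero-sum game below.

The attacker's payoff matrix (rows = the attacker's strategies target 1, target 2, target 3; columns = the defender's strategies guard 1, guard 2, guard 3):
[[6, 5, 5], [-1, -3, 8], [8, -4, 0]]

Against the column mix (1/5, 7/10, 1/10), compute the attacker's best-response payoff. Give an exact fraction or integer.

26/5

target 1: (6)·(1/5) + (5)·(7/10) + (5)·(1/10) = 26/5.
target 2: (-1)·(1/5) + (-3)·(7/10) + (8)·(1/10) = -3/2.
target 3: (8)·(1/5) + (-4)·(7/10) + (0)·(1/10) = -6/5.
The best pure response is target 1 with expected payoff 26/5.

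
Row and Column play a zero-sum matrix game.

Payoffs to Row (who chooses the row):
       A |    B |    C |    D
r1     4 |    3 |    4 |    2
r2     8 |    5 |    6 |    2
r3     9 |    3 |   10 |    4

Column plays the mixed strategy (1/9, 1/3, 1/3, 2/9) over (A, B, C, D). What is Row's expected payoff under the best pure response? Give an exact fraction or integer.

56/9

r1: (4)·(1/9) + (3)·(1/3) + (4)·(1/3) + (2)·(2/9) = 29/9.
r2: (8)·(1/9) + (5)·(1/3) + (6)·(1/3) + (2)·(2/9) = 5.
r3: (9)·(1/9) + (3)·(1/3) + (10)·(1/3) + (4)·(2/9) = 56/9.
The best pure response is r3 with expected payoff 56/9.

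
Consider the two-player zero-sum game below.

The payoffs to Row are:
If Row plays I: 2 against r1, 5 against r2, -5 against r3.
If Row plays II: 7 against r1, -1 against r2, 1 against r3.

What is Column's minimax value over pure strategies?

1

The worst case (largest entry) in each column is r1: 7, r2: 5, r3: 1.
The best (smallest) of these is 1.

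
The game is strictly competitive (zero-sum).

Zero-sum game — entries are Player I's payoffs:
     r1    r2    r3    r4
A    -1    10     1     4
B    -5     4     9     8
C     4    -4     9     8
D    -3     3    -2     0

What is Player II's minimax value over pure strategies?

4

The worst case (largest entry) in each column is r1: 4, r2: 10, r3: 9, r4: 8.
The best (smallest) of these is 4.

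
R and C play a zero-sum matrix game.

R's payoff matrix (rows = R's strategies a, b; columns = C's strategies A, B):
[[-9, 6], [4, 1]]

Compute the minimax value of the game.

11/6

Row minima are -9 and 1, so R's maximin is 1; column maxima are 4 and 6, so C's minimax is 4. These differ, so the equilibrium is in mixed strategies.
Let R play a with probability p. C is indifferent when −9p + 4(1−p) = 6p + (1−p), giving p = 1/6.
Let C play A with probability q. R is indifferent when −9q + 6(1−q) = 4q + (1−q), giving q = 5/18.
The value is -9·(5/18) + (6)·(13/18) = 11/6.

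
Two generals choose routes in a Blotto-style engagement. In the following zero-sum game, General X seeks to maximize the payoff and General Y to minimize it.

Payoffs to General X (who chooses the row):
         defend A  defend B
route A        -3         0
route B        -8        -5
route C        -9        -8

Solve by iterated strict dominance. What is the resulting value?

Column defend B is strictly dominated by defend A for General Y (-3<0, -8<-5, -9<-8); eliminate defend B.
Row route B is strictly dominated by row route A (-3>-8); eliminate route B.
Row route C is strictly dominated by row route A (-3>-9); eliminate route C.
Only (route A, defend A) remains, with payoff -3.

-3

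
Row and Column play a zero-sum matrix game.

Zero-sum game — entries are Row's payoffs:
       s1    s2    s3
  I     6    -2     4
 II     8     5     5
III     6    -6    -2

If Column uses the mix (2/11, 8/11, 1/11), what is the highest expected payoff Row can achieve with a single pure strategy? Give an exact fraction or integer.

61/11

I: (6)·(2/11) + (-2)·(8/11) + (4)·(1/11) = 0.
II: (8)·(2/11) + (5)·(8/11) + (5)·(1/11) = 61/11.
III: (6)·(2/11) + (-6)·(8/11) + (-2)·(1/11) = -38/11.
The best pure response is II with expected payoff 61/11.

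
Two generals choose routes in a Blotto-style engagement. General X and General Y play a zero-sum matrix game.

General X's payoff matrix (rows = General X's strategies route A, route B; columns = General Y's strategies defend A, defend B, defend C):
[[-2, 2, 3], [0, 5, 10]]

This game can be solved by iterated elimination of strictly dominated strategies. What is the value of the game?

0

Column defend B is strictly dominated by defend A for General Y (-2<2, 0<5); eliminate defend B.
Row route A is strictly dominated by row route B (0>-2, 10>3); eliminate route A.
Column defend C is strictly dominated by defend A for General Y (0<10); eliminate defend C.
Only (route B, defend A) remains, with payoff 0.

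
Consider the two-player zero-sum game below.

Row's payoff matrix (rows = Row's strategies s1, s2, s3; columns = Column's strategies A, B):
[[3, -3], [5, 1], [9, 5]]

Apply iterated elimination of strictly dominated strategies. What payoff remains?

Row s1 is strictly dominated by row s2 (5>3, 1>-3); eliminate s1.
Column A is strictly dominated by B for Column (1<5, 5<9); eliminate A.
Row s2 is strictly dominated by row s3 (5>1); eliminate s2.
Only (s3, B) remains, with payoff 5.

5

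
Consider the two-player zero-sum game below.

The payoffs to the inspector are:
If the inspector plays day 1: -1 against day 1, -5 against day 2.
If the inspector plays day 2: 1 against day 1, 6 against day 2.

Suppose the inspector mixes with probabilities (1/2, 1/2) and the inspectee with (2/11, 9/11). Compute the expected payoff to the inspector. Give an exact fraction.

9/22

Against (2/11, 9/11), each row's expected payoff is day 1: -47/11; day 2: 56/11.
Taking the (1/2, 1/2)-weighted average: (1/2)·(-47/11) + (1/2)·(56/11) = 9/22.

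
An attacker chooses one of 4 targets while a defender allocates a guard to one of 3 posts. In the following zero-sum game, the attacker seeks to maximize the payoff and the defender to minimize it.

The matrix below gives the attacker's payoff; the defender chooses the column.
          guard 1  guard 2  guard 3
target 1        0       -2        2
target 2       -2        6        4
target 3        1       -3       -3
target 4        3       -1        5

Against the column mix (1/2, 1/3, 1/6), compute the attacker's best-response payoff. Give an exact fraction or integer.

target 1: (0)·(1/2) + (-2)·(1/3) + (2)·(1/6) = -1/3.
target 2: (-2)·(1/2) + (6)·(1/3) + (4)·(1/6) = 5/3.
target 3: (1)·(1/2) + (-3)·(1/3) + (-3)·(1/6) = -1.
target 4: (3)·(1/2) + (-1)·(1/3) + (5)·(1/6) = 2.
The best pure response is target 4 with expected payoff 2.

2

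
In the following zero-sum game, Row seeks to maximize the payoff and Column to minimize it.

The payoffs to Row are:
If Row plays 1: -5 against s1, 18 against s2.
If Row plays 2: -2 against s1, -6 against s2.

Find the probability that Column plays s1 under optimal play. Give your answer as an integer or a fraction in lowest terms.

8/9

Row minima are -5 and -6, so Row's maximin is -5; column maxima are -2 and 18, so Column's minimax is -2. These differ, so the equilibrium is in mixed strategies.
Let Column play s1 with probability q. Row is indifferent when −5q + 18(1−q) = −2q − 6(1−q), giving q = 8/9.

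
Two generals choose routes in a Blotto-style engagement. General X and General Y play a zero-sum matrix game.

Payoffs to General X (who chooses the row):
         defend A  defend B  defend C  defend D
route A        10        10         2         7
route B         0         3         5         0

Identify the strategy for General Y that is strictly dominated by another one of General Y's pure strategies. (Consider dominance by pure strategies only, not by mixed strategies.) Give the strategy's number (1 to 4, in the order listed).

General Y prefers columns that give General X less. Compare defend B with defend D: 7 < 10, 0 < 3.
So defend D strictly dominates defend B for General Y; defend B is strictly dominated.

2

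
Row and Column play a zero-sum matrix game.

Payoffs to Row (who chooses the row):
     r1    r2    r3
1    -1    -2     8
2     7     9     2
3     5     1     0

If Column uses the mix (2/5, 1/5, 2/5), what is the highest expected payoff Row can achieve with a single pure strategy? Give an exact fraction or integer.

1: (-1)·(2/5) + (-2)·(1/5) + (8)·(2/5) = 12/5.
2: (7)·(2/5) + (9)·(1/5) + (2)·(2/5) = 27/5.
3: (5)·(2/5) + (1)·(1/5) + (0)·(2/5) = 11/5.
The best pure response is 2 with expected payoff 27/5.

27/5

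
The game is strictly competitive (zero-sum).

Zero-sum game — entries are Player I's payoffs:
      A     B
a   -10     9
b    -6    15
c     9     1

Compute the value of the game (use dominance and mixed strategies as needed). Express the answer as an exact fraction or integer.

141/29

Row a is strictly dominated by row b, so Player I never plays it.
The remaining 2×2 game on (b, c) × (A, B) has no saddle point. Let Player I play b with probability p; indifference gives −6p + 9(1−p) = 15p + (1−p), so p = 8/29.
Similarly Player II's optimal q on A is 14/29, and the value is -6·(14/29) + (15)·(15/29) = 141/29.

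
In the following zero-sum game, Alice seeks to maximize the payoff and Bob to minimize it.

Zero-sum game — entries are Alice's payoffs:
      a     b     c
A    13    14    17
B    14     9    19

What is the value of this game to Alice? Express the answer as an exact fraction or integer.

Column c is strictly dominated by a for Bob (it gives Alice more in every row).
The remaining 2×2 game on (A, B) × (a, b) has no saddle point. Let Alice play A with probability p; indifference gives 13p + 14(1−p) = 14p + 9(1−p), so p = 5/6.
Similarly Bob's optimal q on a is 5/6, and the value is 13·(5/6) + (14)·(1/6) = 79/6.

79/6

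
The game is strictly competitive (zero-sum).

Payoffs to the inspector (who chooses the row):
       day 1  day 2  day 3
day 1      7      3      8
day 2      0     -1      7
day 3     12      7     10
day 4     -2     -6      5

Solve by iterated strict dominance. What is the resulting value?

Row day 1 is strictly dominated by row day 3 (12>7, 7>3, 10>8); eliminate day 1.
Row day 4 is strictly dominated by row day 2 (0>-2, -1>-6, 7>5); eliminate day 4.
Column day 1 is strictly dominated by day 2 for the inspectee (-1<0, 7<12); eliminate day 1.
Column day 3 is strictly dominated by day 2 for the inspectee (-1<7, 7<10); eliminate day 3.
Row day 2 is strictly dominated by row day 3 (7>-1); eliminate day 2.
Only (day 3, day 2) remains, with payoff 7.

7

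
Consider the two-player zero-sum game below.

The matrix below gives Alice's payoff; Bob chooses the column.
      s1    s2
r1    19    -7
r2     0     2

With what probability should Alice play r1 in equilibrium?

Row minima are -7 and 0, so Alice's maximin is 0; column maxima are 19 and 2, so Bob's minimax is 2. These differ, so the equilibrium is in mixed strategies.
Let Alice play r1 with probability p. Bob is indifferent when 19p = −7p + 2(1−p), giving p = 1/14.

1/14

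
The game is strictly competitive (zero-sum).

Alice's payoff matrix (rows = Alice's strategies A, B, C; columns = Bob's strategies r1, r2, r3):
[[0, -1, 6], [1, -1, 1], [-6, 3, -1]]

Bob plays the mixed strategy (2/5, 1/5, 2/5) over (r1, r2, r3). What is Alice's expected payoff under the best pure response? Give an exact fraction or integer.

11/5

A: (0)·(2/5) + (-1)·(1/5) + (6)·(2/5) = 11/5.
B: (1)·(2/5) + (-1)·(1/5) + (1)·(2/5) = 3/5.
C: (-6)·(2/5) + (3)·(1/5) + (-1)·(2/5) = -11/5.
The best pure response is A with expected payoff 11/5.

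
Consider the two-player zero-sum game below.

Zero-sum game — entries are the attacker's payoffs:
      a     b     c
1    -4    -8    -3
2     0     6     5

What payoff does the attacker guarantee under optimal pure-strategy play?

Row minima: -8, 0 → the attacker's maximin is 0.
Column maxima: 0, 6, 5 → the defender's minimax is 0.
They coincide at (2, a), so the value is 0.

0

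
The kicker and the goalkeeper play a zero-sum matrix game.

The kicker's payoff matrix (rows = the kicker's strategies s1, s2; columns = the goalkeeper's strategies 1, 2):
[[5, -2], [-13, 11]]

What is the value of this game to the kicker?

29/31

Row minima are -2 and -13, so the kicker's maximin is -2; column maxima are 5 and 11, so the goalkeeper's minimax is 5. These differ, so the equilibrium is in mixed strategies.
Let the kicker play s1 with probability p. The goalkeeper is indifferent when 5p − 13(1−p) = −2p + 11(1−p), giving p = 24/31.
Let the goalkeeper play 1 with probability q. The kicker is indifferent when 5q − 2(1−q) = −13q + 11(1−q), giving q = 13/31.
The value is 5·(13/31) + (-2)·(18/31) = 29/31.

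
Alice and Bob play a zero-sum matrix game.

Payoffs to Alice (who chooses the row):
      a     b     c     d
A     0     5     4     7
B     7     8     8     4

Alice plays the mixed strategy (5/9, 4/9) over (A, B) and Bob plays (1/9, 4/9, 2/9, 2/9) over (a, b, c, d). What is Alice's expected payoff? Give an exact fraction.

Against (1/9, 4/9, 2/9, 2/9), each row's expected payoff is A: 14/3; B: 7.
Taking the (5/9, 4/9)-weighted average: (5/9)·(14/3) + (4/9)·(7) = 154/27.

154/27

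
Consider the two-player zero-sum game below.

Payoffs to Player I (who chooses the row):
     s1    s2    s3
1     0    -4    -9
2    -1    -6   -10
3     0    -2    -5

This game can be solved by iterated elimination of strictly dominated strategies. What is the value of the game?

Row 2 is strictly dominated by row 1 (0>-1, -4>-6, -9>-10); eliminate 2.
Column s1 is strictly dominated by s2 for Player II (-4<0, -2<0); eliminate s1.
Column s2 is strictly dominated by s3 for Player II (-9<-4, -5<-2); eliminate s2.
Row 1 is strictly dominated by row 3 (-5>-9); eliminate 1.
Only (3, s3) remains, with payoff -5.

-5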